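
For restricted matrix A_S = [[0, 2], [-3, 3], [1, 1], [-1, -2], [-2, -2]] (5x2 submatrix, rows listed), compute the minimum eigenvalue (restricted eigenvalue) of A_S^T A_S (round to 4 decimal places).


A_S^T A_S = [[15, -2], [-2, 22]].
trace = 37.
det = 326.
disc = trace^2 - 4*det = 1369 - 4*326 = 65.
sqrt(65) ≈ 8.062258.
lam_min = (37 - sqrt(65))/2 ≈ (37 - 8.062258)/2 = 14.468871 ≈ 14.4689.

14.4689


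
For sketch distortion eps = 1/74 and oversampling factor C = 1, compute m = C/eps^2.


1/eps = 74.
(1/eps)^2 = 5476.
m = 1*5476 = 5476.

5476


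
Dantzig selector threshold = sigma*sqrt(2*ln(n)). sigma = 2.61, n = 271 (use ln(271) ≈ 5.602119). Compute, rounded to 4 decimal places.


ln(271) ≈ 5.602119.
2*ln(n) ≈ 11.204238.
sqrt(2*ln(n)) ≈ sqrt(11.204238) ≈ 3.347273.
threshold ≈ 2.61*3.347273 = 8.73638253 ≈ 8.7364.

8.7364


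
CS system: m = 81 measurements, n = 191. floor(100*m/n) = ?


100*m/n = 100*81/191 ≈ 42.4084.
floor = 42.

42


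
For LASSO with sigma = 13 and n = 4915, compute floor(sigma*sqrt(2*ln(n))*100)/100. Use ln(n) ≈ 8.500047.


ln(4915) ≈ 8.500047.
2*ln(n) ≈ 17.000094.
sqrt(2*ln(n)) ≈ sqrt(17.000094) ≈ 4.123117.
lambda ≈ 13*4.123117 = 53.600521.
floor(lambda*100)/100 = 53.60.

53.60


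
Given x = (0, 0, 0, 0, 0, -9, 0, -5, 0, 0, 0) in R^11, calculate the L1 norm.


Non-zero entries: [(5, -9), (7, -5)]
Absolute values: [9, 5]
||x||_1 = sum = 14.

14


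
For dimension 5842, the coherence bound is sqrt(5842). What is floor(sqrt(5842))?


76^2 = 5776 <= 5842 < 5929 = 77^2, so 76 <= sqrt(5842) < 77.
floor(sqrt(5842)) = 76.

76


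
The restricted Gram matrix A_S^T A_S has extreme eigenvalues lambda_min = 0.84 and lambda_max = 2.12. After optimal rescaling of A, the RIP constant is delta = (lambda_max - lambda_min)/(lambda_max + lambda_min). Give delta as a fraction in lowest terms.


lambda_max - lambda_min = 2.12 - 0.84 = 1.28.
lambda_max + lambda_min = 2.12 + 0.84 = 2.96.
delta = 1.28/2.96 = 128/296 = 16/37.

16/37


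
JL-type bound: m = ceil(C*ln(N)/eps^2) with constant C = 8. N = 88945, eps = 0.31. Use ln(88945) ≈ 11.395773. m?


ln(88945) ≈ 11.395773.
eps^2 = 0.31^2 = 0.0961.
C*ln(N)/eps^2 ≈ 8*11.395773/0.0961 ≈ 948.6596.
m = ceil(948.6596) = 949.

949


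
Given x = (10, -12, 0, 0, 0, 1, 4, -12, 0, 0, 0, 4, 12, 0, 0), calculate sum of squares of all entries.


Non-zero entries: [(0, 10), (1, -12), (5, 1), (6, 4), (7, -12), (11, 4), (12, 12)]
Squares: [100, 144, 1, 16, 144, 16, 144]
||x||_2^2 = sum = 565.

565


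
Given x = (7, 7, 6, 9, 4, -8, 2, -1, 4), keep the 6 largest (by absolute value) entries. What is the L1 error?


Sorted |x_i| descending: [9, 8, 7, 7, 6, 4, 4, 2, 1]
Keep top 6: [9, 8, 7, 7, 6, 4]
Tail entries: [4, 2, 1]
L1 error = sum of tail = 7.

7


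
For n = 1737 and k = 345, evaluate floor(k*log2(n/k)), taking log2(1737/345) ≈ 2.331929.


log2(n/k) = log2(1737/345) ≈ 2.331929.
k*log2(n/k) ≈ 345*2.331929 = 804.515505.
floor(804.515505) = 804.

804


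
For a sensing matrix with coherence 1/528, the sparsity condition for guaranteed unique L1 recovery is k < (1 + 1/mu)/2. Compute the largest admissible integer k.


1/mu = 528.
1 + 1/mu = 529.
(1 + 1/mu)/2 = 264.5 is not an integer, so k_max = floor(264.5) = 264.

264


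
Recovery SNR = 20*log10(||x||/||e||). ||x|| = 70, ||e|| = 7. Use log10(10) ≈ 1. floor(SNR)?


||x||/||e|| = 70/7 = 10.
log10(10) ≈ 1.
20*log10(||x||/||e||) ≈ 20*1 = 20.
floor(20) = 20.

20


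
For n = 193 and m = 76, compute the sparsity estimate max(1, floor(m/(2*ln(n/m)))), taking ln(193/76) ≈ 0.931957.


n/m = 193/76.
ln(n/m) ≈ 0.931957.
2*ln(n/m) ≈ 1.863914.
m/(2*ln(n/m)) ≈ 76/1.863914 ≈ 40.7744.
floor = 40.
k_max = max(1, 40) = 40.

40


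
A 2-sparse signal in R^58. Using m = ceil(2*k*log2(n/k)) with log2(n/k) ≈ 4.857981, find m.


log2(n/k) = log2(58/2) ≈ 4.857981.
2*k*log2(n/k) ≈ 2*2*4.857981 = 19.431924.
m = ceil(19.431924) = 20.

20


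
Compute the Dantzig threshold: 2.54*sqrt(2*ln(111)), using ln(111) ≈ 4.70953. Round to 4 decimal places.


ln(111) ≈ 4.70953.
2*ln(n) ≈ 9.41906.
sqrt(2*ln(n)) ≈ sqrt(9.41906) ≈ 3.069049.
threshold ≈ 2.54*3.069049 = 7.79538446 ≈ 7.7954.

7.7954


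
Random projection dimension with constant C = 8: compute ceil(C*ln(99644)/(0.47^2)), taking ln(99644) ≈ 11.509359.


ln(99644) ≈ 11.509359.
eps^2 = 0.47^2 = 0.2209.
C*ln(N)/eps^2 ≈ 8*11.509359/0.2209 ≈ 416.817.
m = ceil(416.817) = 417.

417


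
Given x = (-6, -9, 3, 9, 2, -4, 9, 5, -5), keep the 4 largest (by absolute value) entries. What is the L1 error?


Sorted |x_i| descending: [9, 9, 9, 6, 5, 5, 4, 3, 2]
Keep top 4: [9, 9, 9, 6]
Tail entries: [5, 5, 4, 3, 2]
L1 error = sum of tail = 19.

19


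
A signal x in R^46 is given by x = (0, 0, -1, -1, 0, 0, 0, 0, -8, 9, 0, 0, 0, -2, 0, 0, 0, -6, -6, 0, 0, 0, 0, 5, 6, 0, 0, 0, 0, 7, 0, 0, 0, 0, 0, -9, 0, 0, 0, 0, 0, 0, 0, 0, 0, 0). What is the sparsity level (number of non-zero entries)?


Non-zero positions: [2, 3, 8, 9, 13, 17, 18, 23, 24, 29, 35].
Sparsity = 11.

11


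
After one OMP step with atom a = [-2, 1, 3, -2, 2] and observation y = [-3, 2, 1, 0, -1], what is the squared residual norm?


a^T a = 22.
a^T y = 9.
coeff = 9/22 = 9/22.
||r||^2 = 249/22.

249/22


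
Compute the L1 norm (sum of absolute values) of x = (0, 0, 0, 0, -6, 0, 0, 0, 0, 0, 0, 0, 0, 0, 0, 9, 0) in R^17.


Non-zero entries: [(4, -6), (15, 9)]
Absolute values: [6, 9]
||x||_1 = sum = 15.

15


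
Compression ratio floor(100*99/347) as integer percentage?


100*m/n = 100*99/347 ≈ 28.5303.
floor = 28.

28


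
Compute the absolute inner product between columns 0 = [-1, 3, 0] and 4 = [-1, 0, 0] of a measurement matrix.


Inner product: -1*-1 + 3*0 + 0*0
Products: [1, 0, 0]
Sum = 1.
|dot| = 1.

1


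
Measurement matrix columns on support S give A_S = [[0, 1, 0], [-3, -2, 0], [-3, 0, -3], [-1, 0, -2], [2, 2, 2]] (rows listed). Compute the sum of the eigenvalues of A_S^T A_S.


Sum of eigenvalues of A_S^T A_S = trace(A_S^T A_S) = sum of squared column norms of A_S.
A_S^T A_S diagonal: [23, 9, 17].
trace = 23 + 9 + 17 = 49.

49


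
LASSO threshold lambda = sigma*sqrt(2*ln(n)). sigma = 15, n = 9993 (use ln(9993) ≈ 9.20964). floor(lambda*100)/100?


ln(9993) ≈ 9.20964.
2*ln(n) ≈ 18.41928.
sqrt(2*ln(n)) ≈ sqrt(18.41928) ≈ 4.291769.
lambda ≈ 15*4.291769 = 64.376535.
floor(lambda*100)/100 = 64.37.

64.37


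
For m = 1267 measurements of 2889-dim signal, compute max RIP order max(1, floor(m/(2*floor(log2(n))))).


floor(log2(2889)) = 11.
2*11 = 22.
m/(2*floor(log2(n))) = 1267/22 ≈ 57.5909.
floor = 57.
k = max(1, 57) = 57.

57


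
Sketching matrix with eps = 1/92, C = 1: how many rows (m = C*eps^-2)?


1/eps = 92.
(1/eps)^2 = 8464.
m = 1*8464 = 8464.

8464


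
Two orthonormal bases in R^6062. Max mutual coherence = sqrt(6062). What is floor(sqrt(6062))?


77^2 = 5929 <= 6062 < 6084 = 78^2, so 77 <= sqrt(6062) < 78.
floor(sqrt(6062)) = 77.

77


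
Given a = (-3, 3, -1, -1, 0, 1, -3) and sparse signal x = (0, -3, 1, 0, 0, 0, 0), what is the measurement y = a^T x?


Non-zero terms: ['3*-3', '-1*1']
Products: [-9, -1]
y = sum = -10.

-10


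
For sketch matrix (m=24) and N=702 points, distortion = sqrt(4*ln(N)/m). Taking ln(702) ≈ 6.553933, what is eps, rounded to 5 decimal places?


ln(702) ≈ 6.553933.
4*ln(N)/m ≈ 4*6.553933/24 ≈ 1.09232217.
eps = sqrt(1.09232217) ≈ 1.0451422 ≈ 1.04514.

1.04514


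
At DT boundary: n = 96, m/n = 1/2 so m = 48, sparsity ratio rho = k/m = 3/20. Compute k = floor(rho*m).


m = 1/2*96 = 48.
rho = 3/20.
rho*m = 3/20*48 = 7.2.
k = floor(7.2) = 7.

7


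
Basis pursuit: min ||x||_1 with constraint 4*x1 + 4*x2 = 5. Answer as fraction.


Axis intercepts:
  x1 = 5/4, x2 = 0: L1 = 5/4
  x1 = 0, x2 = 5/4: L1 = 5/4
x* = (5/4, 0)
||x*||_1 = 5/4.

5/4


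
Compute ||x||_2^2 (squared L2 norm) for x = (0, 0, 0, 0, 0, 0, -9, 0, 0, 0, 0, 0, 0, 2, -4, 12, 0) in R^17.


Non-zero entries: [(6, -9), (13, 2), (14, -4), (15, 12)]
Squares: [81, 4, 16, 144]
||x||_2^2 = sum = 245.

245


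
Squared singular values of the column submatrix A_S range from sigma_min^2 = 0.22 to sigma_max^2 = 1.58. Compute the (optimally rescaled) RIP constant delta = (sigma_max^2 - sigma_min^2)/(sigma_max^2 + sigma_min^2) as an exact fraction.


lambda_max - lambda_min = 1.58 - 0.22 = 1.36.
lambda_max + lambda_min = 1.58 + 0.22 = 1.80.
delta = 1.36/1.80 = 136/180 = 34/45.

34/45


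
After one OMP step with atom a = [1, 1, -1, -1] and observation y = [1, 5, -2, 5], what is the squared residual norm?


a^T a = 4.
a^T y = 3.
coeff = 3/4 = 3/4.
||r||^2 = 211/4.

211/4


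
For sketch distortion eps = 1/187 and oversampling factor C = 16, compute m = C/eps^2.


1/eps = 187.
(1/eps)^2 = 34969.
m = 16*34969 = 559504.

559504


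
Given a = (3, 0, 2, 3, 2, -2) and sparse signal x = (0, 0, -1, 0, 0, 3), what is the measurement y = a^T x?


Non-zero terms: ['2*-1', '-2*3']
Products: [-2, -6]
y = sum = -8.

-8


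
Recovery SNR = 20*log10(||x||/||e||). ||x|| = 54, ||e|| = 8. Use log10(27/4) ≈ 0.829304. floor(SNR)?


||x||/||e|| = 54/8 = 27/4.
log10(27/4) ≈ 0.829304.
20*log10(||x||/||e||) ≈ 20*0.829304 = 16.58608.
floor(16.58608) = 16.

16


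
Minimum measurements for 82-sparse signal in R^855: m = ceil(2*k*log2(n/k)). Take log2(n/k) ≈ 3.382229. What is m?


log2(n/k) = log2(855/82) ≈ 3.382229.
2*k*log2(n/k) ≈ 2*82*3.382229 = 554.685556.
m = ceil(554.685556) = 555.

555


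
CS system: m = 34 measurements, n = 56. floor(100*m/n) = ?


100*m/n = 100*34/56 ≈ 60.7143.
floor = 60.

60


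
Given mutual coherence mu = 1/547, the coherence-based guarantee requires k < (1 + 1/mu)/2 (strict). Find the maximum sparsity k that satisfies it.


1/mu = 547.
1 + 1/mu = 548.
(1 + 1/mu)/2 = 274 is an integer and the inequality is strict, so k_max = 274 - 1 = 273.

273


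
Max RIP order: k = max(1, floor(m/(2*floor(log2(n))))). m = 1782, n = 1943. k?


floor(log2(1943)) = 10.
2*10 = 20.
m/(2*floor(log2(n))) = 1782/20 ≈ 89.1.
floor = 89.
k = max(1, 89) = 89.

89


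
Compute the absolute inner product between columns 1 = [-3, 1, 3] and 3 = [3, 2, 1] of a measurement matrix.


Inner product: -3*3 + 1*2 + 3*1
Products: [-9, 2, 3]
Sum = -4.
|dot| = 4.

4


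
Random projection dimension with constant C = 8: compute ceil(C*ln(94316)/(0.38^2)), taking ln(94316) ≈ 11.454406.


ln(94316) ≈ 11.454406.
eps^2 = 0.38^2 = 0.1444.
C*ln(N)/eps^2 ≈ 8*11.454406/0.1444 ≈ 634.5931.
m = ceil(634.5931) = 635.

635


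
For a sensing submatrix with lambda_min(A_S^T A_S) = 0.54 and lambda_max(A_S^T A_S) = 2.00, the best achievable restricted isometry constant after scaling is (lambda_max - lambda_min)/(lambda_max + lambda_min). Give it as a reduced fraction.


lambda_max - lambda_min = 2.00 - 0.54 = 1.46.
lambda_max + lambda_min = 2.00 + 0.54 = 2.54.
delta = 1.46/2.54 = 146/254 = 73/127.

73/127


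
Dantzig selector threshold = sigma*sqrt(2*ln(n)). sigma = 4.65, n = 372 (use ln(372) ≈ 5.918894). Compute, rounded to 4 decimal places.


ln(372) ≈ 5.918894.
2*ln(n) ≈ 11.837788.
sqrt(2*ln(n)) ≈ sqrt(11.837788) ≈ 3.440609.
threshold ≈ 4.65*3.440609 = 15.99883185 ≈ 15.9988.

15.9988


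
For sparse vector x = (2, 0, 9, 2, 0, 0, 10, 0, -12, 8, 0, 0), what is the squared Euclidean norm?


Non-zero entries: [(0, 2), (2, 9), (3, 2), (6, 10), (8, -12), (9, 8)]
Squares: [4, 81, 4, 100, 144, 64]
||x||_2^2 = sum = 397.

397


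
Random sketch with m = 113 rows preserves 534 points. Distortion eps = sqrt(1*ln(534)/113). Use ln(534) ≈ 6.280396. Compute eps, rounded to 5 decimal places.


ln(534) ≈ 6.280396.
1*ln(N)/m ≈ 1*6.280396/113 ≈ 0.05557873.
eps = sqrt(0.05557873) ≈ 0.2357514 ≈ 0.23575.

0.23575


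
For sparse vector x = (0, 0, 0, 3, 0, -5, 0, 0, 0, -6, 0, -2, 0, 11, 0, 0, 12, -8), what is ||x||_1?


Non-zero entries: [(3, 3), (5, -5), (9, -6), (11, -2), (13, 11), (16, 12), (17, -8)]
Absolute values: [3, 5, 6, 2, 11, 12, 8]
||x||_1 = sum = 47.

47


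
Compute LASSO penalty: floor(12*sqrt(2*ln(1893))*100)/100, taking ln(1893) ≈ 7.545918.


ln(1893) ≈ 7.545918.
2*ln(n) ≈ 15.091836.
sqrt(2*ln(n)) ≈ sqrt(15.091836) ≈ 3.884821.
lambda ≈ 12*3.884821 = 46.617852.
floor(lambda*100)/100 = 46.61.

46.61


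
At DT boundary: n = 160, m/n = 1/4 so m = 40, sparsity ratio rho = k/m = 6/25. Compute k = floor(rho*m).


m = 1/4*160 = 40.
rho = 6/25.
rho*m = 6/25*40 = 9.6.
k = floor(9.6) = 9.

9


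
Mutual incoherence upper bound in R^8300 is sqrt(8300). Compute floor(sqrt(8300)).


91^2 = 8281 <= 8300 < 8464 = 92^2, so 91 <= sqrt(8300) < 92.
floor(sqrt(8300)) = 91.

91


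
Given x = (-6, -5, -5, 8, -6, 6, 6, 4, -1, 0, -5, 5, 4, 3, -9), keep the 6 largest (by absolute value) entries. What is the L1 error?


Sorted |x_i| descending: [9, 8, 6, 6, 6, 6, 5, 5, 5, 5, 4, 4, 3, 1, 0]
Keep top 6: [9, 8, 6, 6, 6, 6]
Tail entries: [5, 5, 5, 5, 4, 4, 3, 1, 0]
L1 error = sum of tail = 32.

32


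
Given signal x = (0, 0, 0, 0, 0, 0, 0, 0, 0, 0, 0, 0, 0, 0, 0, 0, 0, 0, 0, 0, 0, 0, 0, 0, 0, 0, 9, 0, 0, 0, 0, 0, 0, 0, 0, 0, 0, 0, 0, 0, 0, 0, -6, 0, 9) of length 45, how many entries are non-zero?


Non-zero positions: [26, 42, 44].
Sparsity = 3.

3


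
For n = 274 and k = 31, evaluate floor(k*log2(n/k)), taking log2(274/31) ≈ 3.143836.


log2(n/k) = log2(274/31) ≈ 3.143836.
k*log2(n/k) ≈ 31*3.143836 = 97.458916.
floor(97.458916) = 97.

97


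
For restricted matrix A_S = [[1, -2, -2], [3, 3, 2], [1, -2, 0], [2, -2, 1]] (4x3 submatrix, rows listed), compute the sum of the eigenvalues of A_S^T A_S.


Sum of eigenvalues of A_S^T A_S = trace(A_S^T A_S) = sum of squared column norms of A_S.
A_S^T A_S diagonal: [15, 21, 9].
trace = 15 + 21 + 9 = 45.

45


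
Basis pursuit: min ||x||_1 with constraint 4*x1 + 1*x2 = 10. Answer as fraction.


Axis intercepts:
  x1 = 5/2, x2 = 0: L1 = 5/2
  x1 = 0, x2 = 10: L1 = 10
x* = (5/2, 0)
||x*||_1 = 5/2.

5/2


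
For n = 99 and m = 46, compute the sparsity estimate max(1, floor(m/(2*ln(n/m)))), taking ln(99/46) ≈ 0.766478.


n/m = 99/46.
ln(n/m) ≈ 0.766478.
2*ln(n/m) ≈ 1.532956.
m/(2*ln(n/m)) ≈ 46/1.532956 ≈ 30.0074.
floor = 30.
k_max = max(1, 30) = 30.

30


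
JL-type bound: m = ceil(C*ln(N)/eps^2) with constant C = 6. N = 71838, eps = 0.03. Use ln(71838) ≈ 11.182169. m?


ln(71838) ≈ 11.182169.
eps^2 = 0.03^2 = 0.0009.
C*ln(N)/eps^2 ≈ 6*11.182169/0.0009 ≈ 74547.7933.
m = ceil(74547.7933) = 74548.

74548


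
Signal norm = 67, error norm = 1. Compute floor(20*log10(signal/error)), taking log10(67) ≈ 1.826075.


||x||/||e|| = 67/1 = 67.
log10(67) ≈ 1.826075.
20*log10(||x||/||e||) ≈ 20*1.826075 = 36.5215.
floor(36.5215) = 36.

36


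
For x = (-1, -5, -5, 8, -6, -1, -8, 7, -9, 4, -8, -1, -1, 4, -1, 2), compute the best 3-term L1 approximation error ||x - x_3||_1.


Sorted |x_i| descending: [9, 8, 8, 8, 7, 6, 5, 5, 4, 4, 2, 1, 1, 1, 1, 1]
Keep top 3: [9, 8, 8]
Tail entries: [8, 7, 6, 5, 5, 4, 4, 2, 1, 1, 1, 1, 1]
L1 error = sum of tail = 46.

46


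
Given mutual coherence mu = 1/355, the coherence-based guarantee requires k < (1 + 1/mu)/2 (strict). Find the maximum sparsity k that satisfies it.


1/mu = 355.
1 + 1/mu = 356.
(1 + 1/mu)/2 = 178 is an integer and the inequality is strict, so k_max = 178 - 1 = 177.

177


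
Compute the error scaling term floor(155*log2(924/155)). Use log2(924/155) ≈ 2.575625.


log2(n/k) = log2(924/155) ≈ 2.575625.
k*log2(n/k) ≈ 155*2.575625 = 399.221875.
floor(399.221875) = 399.

399


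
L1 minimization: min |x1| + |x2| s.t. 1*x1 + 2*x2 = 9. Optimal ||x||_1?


Axis intercepts:
  x1 = 9, x2 = 0: L1 = 9
  x1 = 0, x2 = 9/2: L1 = 9/2
x* = (0, 9/2)
||x*||_1 = 9/2.

9/2


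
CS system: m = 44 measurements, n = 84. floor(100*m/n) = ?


100*m/n = 100*44/84 ≈ 52.381.
floor = 52.

52


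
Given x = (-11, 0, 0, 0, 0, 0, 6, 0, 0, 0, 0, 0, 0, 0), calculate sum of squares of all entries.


Non-zero entries: [(0, -11), (6, 6)]
Squares: [121, 36]
||x||_2^2 = sum = 157.

157


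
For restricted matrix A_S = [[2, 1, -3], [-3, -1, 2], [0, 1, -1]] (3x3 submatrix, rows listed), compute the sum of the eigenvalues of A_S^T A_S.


Sum of eigenvalues of A_S^T A_S = trace(A_S^T A_S) = sum of squared column norms of A_S.
A_S^T A_S diagonal: [13, 3, 14].
trace = 13 + 3 + 14 = 30.

30


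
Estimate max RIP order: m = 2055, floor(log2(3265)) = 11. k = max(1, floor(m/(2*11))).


floor(log2(3265)) = 11.
2*11 = 22.
m/(2*floor(log2(n))) = 2055/22 ≈ 93.4091.
floor = 93.
k = max(1, 93) = 93.

93


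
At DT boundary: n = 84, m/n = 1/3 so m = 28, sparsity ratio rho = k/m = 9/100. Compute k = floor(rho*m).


m = 1/3*84 = 28.
rho = 9/100.
rho*m = 9/100*28 = 2.52.
k = floor(2.52) = 2.

2


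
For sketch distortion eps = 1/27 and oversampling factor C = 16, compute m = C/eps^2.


1/eps = 27.
(1/eps)^2 = 729.
m = 16*729 = 11664.

11664


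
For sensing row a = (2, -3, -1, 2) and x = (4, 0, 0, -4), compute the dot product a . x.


Non-zero terms: ['2*4', '2*-4']
Products: [8, -8]
y = sum = 0.

0


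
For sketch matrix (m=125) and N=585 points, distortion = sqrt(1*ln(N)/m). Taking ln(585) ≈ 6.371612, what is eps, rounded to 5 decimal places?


ln(585) ≈ 6.371612.
1*ln(N)/m ≈ 1*6.371612/125 ≈ 0.0509729.
eps = sqrt(0.0509729) ≈ 0.2257718 ≈ 0.22577.

0.22577


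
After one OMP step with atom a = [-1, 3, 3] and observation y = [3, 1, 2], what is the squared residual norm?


a^T a = 19.
a^T y = 6.
coeff = 6/19 = 6/19.
||r||^2 = 230/19.

230/19


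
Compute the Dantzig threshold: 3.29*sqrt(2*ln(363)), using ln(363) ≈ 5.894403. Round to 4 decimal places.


ln(363) ≈ 5.894403.
2*ln(n) ≈ 11.788806.
sqrt(2*ln(n)) ≈ sqrt(11.788806) ≈ 3.433483.
threshold ≈ 3.29*3.433483 = 11.29615907 ≈ 11.2962.

11.2962


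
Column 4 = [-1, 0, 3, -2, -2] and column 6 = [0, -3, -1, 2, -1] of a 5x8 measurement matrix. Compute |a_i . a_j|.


Inner product: -1*0 + 0*-3 + 3*-1 + -2*2 + -2*-1
Products: [0, 0, -3, -4, 2]
Sum = -5.
|dot| = 5.

5


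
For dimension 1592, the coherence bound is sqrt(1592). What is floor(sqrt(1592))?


39^2 = 1521 <= 1592 < 1600 = 40^2, so 39 <= sqrt(1592) < 40.
floor(sqrt(1592)) = 39.

39


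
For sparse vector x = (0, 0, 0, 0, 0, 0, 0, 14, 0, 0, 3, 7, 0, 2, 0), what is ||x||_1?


Non-zero entries: [(7, 14), (10, 3), (11, 7), (13, 2)]
Absolute values: [14, 3, 7, 2]
||x||_1 = sum = 26.

26


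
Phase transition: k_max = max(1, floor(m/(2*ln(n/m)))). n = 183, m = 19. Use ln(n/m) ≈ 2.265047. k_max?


n/m = 183/19.
ln(n/m) ≈ 2.265047.
2*ln(n/m) ≈ 4.530094.
m/(2*ln(n/m)) ≈ 19/4.530094 ≈ 4.1942.
floor = 4.
k_max = max(1, 4) = 4.

4


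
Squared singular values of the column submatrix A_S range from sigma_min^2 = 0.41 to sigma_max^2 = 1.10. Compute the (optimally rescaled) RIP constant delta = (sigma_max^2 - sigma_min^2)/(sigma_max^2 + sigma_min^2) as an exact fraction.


lambda_max - lambda_min = 1.10 - 0.41 = 0.69.
lambda_max + lambda_min = 1.10 + 0.41 = 1.51.
delta = 0.69/1.51 = 69/151.

69/151


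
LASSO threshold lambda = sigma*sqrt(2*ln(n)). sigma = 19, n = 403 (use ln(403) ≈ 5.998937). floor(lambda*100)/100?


ln(403) ≈ 5.998937.
2*ln(n) ≈ 11.997874.
sqrt(2*ln(n)) ≈ sqrt(11.997874) ≈ 3.463795.
lambda ≈ 19*3.463795 = 65.812105.
floor(lambda*100)/100 = 65.81.

65.81


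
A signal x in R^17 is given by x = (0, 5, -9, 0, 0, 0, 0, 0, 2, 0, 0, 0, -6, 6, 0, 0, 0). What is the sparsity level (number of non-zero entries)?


Non-zero positions: [1, 2, 8, 12, 13].
Sparsity = 5.

5


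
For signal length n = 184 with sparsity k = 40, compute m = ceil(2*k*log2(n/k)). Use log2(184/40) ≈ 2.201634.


log2(n/k) = log2(184/40) ≈ 2.201634.
2*k*log2(n/k) ≈ 2*40*2.201634 = 176.13072.
m = ceil(176.13072) = 177.

177


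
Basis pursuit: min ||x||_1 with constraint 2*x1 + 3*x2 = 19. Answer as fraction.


Axis intercepts:
  x1 = 19/2, x2 = 0: L1 = 19/2
  x1 = 0, x2 = 19/3: L1 = 19/3
x* = (0, 19/3)
||x*||_1 = 19/3.

19/3


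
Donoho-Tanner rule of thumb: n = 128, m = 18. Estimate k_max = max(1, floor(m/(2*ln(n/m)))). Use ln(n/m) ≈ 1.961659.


n/m = 128/18 = 64/9.
ln(n/m) ≈ 1.961659.
2*ln(n/m) ≈ 3.923318.
m/(2*ln(n/m)) ≈ 18/3.923318 ≈ 4.588.
floor = 4.
k_max = max(1, 4) = 4.

4


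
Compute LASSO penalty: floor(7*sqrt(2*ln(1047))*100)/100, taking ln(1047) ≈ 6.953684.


ln(1047) ≈ 6.953684.
2*ln(n) ≈ 13.907368.
sqrt(2*ln(n)) ≈ sqrt(13.907368) ≈ 3.729258.
lambda ≈ 7*3.729258 = 26.104806.
floor(lambda*100)/100 = 26.10.

26.10


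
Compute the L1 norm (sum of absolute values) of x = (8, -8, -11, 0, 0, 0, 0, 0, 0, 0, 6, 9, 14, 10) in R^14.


Non-zero entries: [(0, 8), (1, -8), (2, -11), (10, 6), (11, 9), (12, 14), (13, 10)]
Absolute values: [8, 8, 11, 6, 9, 14, 10]
||x||_1 = sum = 66.

66


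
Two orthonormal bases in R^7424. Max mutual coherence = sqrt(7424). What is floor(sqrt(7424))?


86^2 = 7396 <= 7424 < 7569 = 87^2, so 86 <= sqrt(7424) < 87.
floor(sqrt(7424)) = 86.

86


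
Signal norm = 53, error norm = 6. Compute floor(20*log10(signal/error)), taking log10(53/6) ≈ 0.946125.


||x||/||e|| = 53/6.
log10(53/6) ≈ 0.946125.
20*log10(||x||/||e||) ≈ 20*0.946125 = 18.9225.
floor(18.9225) = 18.

18


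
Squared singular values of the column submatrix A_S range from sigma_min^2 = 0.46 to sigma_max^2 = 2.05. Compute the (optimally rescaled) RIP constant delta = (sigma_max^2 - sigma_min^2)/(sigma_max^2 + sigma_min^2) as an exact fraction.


lambda_max - lambda_min = 2.05 - 0.46 = 1.59.
lambda_max + lambda_min = 2.05 + 0.46 = 2.51.
delta = 1.59/2.51 = 159/251.

159/251


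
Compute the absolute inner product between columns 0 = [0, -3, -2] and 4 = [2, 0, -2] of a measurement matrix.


Inner product: 0*2 + -3*0 + -2*-2
Products: [0, 0, 4]
Sum = 4.
|dot| = 4.

4


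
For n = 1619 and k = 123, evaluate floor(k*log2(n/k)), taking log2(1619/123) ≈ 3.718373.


log2(n/k) = log2(1619/123) ≈ 3.718373.
k*log2(n/k) ≈ 123*3.718373 = 457.359879.
floor(457.359879) = 457.

457


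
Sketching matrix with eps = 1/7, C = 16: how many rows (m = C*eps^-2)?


1/eps = 7.
(1/eps)^2 = 49.
m = 16*49 = 784.

784


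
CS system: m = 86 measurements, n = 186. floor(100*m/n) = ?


100*m/n = 100*86/186 ≈ 46.2366.
floor = 46.

46


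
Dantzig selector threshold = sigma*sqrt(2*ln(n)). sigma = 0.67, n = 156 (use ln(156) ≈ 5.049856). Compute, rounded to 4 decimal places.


ln(156) ≈ 5.049856.
2*ln(n) ≈ 10.099712.
sqrt(2*ln(n)) ≈ sqrt(10.099712) ≈ 3.178004.
threshold ≈ 0.67*3.178004 = 2.12926268 ≈ 2.1293.

2.1293


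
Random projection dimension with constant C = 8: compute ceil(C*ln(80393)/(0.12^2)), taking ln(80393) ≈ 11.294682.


ln(80393) ≈ 11.294682.
eps^2 = 0.12^2 = 0.0144.
C*ln(N)/eps^2 ≈ 8*11.294682/0.0144 ≈ 6274.8233.
m = ceil(6274.8233) = 6275.

6275


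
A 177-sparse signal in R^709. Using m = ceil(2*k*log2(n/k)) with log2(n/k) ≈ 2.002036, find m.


log2(n/k) = log2(709/177) ≈ 2.002036.
2*k*log2(n/k) ≈ 2*177*2.002036 = 708.720744.
m = ceil(708.720744) = 709.

709


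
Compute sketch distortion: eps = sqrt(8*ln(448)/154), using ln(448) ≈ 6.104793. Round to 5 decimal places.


ln(448) ≈ 6.104793.
8*ln(N)/m ≈ 8*6.104793/154 ≈ 0.3171321.
eps = sqrt(0.3171321) ≈ 0.5631448 ≈ 0.56314.

0.56314


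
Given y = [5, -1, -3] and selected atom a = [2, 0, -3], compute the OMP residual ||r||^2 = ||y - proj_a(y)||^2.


a^T a = 13.
a^T y = 19.
coeff = 19/13 = 19/13.
||r||^2 = 94/13.

94/13


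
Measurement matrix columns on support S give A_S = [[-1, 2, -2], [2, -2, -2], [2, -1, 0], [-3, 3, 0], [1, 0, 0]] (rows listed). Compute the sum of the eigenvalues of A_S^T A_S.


Sum of eigenvalues of A_S^T A_S = trace(A_S^T A_S) = sum of squared column norms of A_S.
A_S^T A_S diagonal: [19, 18, 8].
trace = 19 + 18 + 8 = 45.

45


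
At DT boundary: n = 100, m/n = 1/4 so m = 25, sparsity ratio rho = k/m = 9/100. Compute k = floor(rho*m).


m = 1/4*100 = 25.
rho = 9/100.
rho*m = 9/100*25 = 2.25.
k = floor(2.25) = 2.

2


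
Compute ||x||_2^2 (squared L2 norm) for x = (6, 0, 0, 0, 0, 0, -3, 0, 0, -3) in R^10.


Non-zero entries: [(0, 6), (6, -3), (9, -3)]
Squares: [36, 9, 9]
||x||_2^2 = sum = 54.

54


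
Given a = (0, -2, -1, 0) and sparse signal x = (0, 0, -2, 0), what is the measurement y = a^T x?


Non-zero terms: ['-1*-2']
Products: [2]
y = sum = 2.

2


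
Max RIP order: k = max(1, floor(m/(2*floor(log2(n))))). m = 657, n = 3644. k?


floor(log2(3644)) = 11.
2*11 = 22.
m/(2*floor(log2(n))) = 657/22 ≈ 29.8636.
floor = 29.
k = max(1, 29) = 29.

29


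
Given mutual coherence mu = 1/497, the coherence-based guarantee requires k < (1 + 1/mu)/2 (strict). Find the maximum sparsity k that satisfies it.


1/mu = 497.
1 + 1/mu = 498.
(1 + 1/mu)/2 = 249 is an integer and the inequality is strict, so k_max = 249 - 1 = 248.

248


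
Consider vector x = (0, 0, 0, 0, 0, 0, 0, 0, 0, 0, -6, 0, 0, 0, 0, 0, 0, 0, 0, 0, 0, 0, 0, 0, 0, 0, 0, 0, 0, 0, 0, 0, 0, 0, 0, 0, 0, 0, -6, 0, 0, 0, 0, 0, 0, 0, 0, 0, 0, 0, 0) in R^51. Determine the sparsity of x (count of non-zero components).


Non-zero positions: [10, 38].
Sparsity = 2.

2


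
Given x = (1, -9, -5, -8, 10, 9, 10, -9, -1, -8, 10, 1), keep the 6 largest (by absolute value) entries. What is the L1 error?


Sorted |x_i| descending: [10, 10, 10, 9, 9, 9, 8, 8, 5, 1, 1, 1]
Keep top 6: [10, 10, 10, 9, 9, 9]
Tail entries: [8, 8, 5, 1, 1, 1]
L1 error = sum of tail = 24.

24


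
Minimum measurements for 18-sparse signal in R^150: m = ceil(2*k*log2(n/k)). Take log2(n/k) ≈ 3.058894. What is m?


log2(n/k) = log2(150/18) ≈ 3.058894.
2*k*log2(n/k) ≈ 2*18*3.058894 = 110.120184.
m = ceil(110.120184) = 111.

111


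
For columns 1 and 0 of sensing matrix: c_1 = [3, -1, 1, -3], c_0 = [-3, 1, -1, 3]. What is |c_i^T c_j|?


Inner product: 3*-3 + -1*1 + 1*-1 + -3*3
Products: [-9, -1, -1, -9]
Sum = -20.
|dot| = 20.

20


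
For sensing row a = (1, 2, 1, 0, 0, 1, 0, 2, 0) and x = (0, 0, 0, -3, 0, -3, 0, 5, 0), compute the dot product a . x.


Non-zero terms: ['0*-3', '1*-3', '2*5']
Products: [0, -3, 10]
y = sum = 7.

7


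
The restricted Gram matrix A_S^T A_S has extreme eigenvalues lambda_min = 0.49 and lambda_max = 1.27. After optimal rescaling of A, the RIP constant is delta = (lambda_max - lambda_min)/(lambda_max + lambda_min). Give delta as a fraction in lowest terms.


lambda_max - lambda_min = 1.27 - 0.49 = 0.78.
lambda_max + lambda_min = 1.27 + 0.49 = 1.76.
delta = 0.78/1.76 = 78/176 = 39/88.

39/88


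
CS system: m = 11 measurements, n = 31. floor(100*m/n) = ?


100*m/n = 100*11/31 ≈ 35.4839.
floor = 35.

35


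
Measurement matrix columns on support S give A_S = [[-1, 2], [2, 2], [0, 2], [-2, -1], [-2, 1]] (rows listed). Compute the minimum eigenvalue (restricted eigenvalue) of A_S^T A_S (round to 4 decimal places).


A_S^T A_S = [[13, 2], [2, 14]].
trace = 27.
det = 178.
disc = trace^2 - 4*det = 729 - 4*178 = 17.
sqrt(17) ≈ 4.123106.
lam_min = (27 - sqrt(17))/2 ≈ (27 - 4.123106)/2 = 11.438447 ≈ 11.4384.

11.4384


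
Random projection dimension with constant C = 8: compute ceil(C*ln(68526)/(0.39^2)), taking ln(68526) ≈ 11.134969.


ln(68526) ≈ 11.134969.
eps^2 = 0.39^2 = 0.1521.
C*ln(N)/eps^2 ≈ 8*11.134969/0.1521 ≈ 585.6657.
m = ceil(585.6657) = 586.

586


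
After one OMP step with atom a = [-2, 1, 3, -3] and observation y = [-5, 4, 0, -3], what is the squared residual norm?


a^T a = 23.
a^T y = 23.
coeff = 23/23 = 1.
||r||^2 = 27.

27


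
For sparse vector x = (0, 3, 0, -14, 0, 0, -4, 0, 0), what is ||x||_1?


Non-zero entries: [(1, 3), (3, -14), (6, -4)]
Absolute values: [3, 14, 4]
||x||_1 = sum = 21.

21


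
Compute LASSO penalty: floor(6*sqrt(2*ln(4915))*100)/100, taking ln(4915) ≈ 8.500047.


ln(4915) ≈ 8.500047.
2*ln(n) ≈ 17.000094.
sqrt(2*ln(n)) ≈ sqrt(17.000094) ≈ 4.123117.
lambda ≈ 6*4.123117 = 24.738702.
floor(lambda*100)/100 = 24.73.

24.73


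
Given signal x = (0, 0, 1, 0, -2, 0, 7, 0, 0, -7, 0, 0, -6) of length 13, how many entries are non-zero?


Non-zero positions: [2, 4, 6, 9, 12].
Sparsity = 5.

5


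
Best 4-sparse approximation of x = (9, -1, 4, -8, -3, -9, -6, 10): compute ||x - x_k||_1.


Sorted |x_i| descending: [10, 9, 9, 8, 6, 4, 3, 1]
Keep top 4: [10, 9, 9, 8]
Tail entries: [6, 4, 3, 1]
L1 error = sum of tail = 14.

14


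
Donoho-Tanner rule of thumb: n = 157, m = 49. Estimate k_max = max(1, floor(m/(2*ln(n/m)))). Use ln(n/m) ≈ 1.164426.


n/m = 157/49.
ln(n/m) ≈ 1.164426.
2*ln(n/m) ≈ 2.328852.
m/(2*ln(n/m)) ≈ 49/2.328852 ≈ 21.0404.
floor = 21.
k_max = max(1, 21) = 21.

21


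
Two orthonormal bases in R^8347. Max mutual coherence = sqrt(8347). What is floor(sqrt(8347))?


91^2 = 8281 <= 8347 < 8464 = 92^2, so 91 <= sqrt(8347) < 92.
floor(sqrt(8347)) = 91.

91


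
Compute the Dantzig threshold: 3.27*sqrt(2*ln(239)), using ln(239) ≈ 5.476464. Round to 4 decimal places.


ln(239) ≈ 5.476464.
2*ln(n) ≈ 10.952928.
sqrt(2*ln(n)) ≈ sqrt(10.952928) ≈ 3.309521.
threshold ≈ 3.27*3.309521 = 10.82213367 ≈ 10.8221.

10.8221


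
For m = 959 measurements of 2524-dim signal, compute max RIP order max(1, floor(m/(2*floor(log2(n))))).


floor(log2(2524)) = 11.
2*11 = 22.
m/(2*floor(log2(n))) = 959/22 ≈ 43.5909.
floor = 43.
k = max(1, 43) = 43.

43


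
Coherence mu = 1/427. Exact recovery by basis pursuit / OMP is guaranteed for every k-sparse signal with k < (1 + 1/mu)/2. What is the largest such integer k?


1/mu = 427.
1 + 1/mu = 428.
(1 + 1/mu)/2 = 214 is an integer and the inequality is strict, so k_max = 214 - 1 = 213.

213


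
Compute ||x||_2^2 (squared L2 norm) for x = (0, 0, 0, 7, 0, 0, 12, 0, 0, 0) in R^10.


Non-zero entries: [(3, 7), (6, 12)]
Squares: [49, 144]
||x||_2^2 = sum = 193.

193


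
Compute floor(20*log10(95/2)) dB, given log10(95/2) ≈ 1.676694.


||x||/||e|| = 95/2.
log10(95/2) ≈ 1.676694.
20*log10(||x||/||e||) ≈ 20*1.676694 = 33.53388.
floor(33.53388) = 33.

33


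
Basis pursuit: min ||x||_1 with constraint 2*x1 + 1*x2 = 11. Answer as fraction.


Axis intercepts:
  x1 = 11/2, x2 = 0: L1 = 11/2
  x1 = 0, x2 = 11: L1 = 11
x* = (11/2, 0)
||x*||_1 = 11/2.

11/2


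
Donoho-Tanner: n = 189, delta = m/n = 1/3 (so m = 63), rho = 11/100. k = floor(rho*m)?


m = 1/3*189 = 63.
rho = 11/100.
rho*m = 11/100*63 = 6.93.
k = floor(6.93) = 6.

6


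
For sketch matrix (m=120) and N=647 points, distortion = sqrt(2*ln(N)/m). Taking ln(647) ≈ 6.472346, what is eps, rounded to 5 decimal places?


ln(647) ≈ 6.472346.
2*ln(N)/m ≈ 2*6.472346/120 ≈ 0.10787243.
eps = sqrt(0.10787243) ≈ 0.3284394 ≈ 0.32844.

0.32844


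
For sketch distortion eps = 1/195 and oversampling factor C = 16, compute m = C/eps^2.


1/eps = 195.
(1/eps)^2 = 38025.
m = 16*38025 = 608400.

608400


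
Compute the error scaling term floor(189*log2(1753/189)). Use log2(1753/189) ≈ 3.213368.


log2(n/k) = log2(1753/189) ≈ 3.213368.
k*log2(n/k) ≈ 189*3.213368 = 607.326552.
floor(607.326552) = 607.

607


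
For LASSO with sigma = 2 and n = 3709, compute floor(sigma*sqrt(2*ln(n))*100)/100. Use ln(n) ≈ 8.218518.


ln(3709) ≈ 8.218518.
2*ln(n) ≈ 16.437036.
sqrt(2*ln(n)) ≈ sqrt(16.437036) ≈ 4.054261.
lambda ≈ 2*4.054261 = 8.108522.
floor(lambda*100)/100 = 8.10.

8.10


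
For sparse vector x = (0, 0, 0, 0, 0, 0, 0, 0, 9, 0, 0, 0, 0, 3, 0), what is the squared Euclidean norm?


Non-zero entries: [(8, 9), (13, 3)]
Squares: [81, 9]
||x||_2^2 = sum = 90.

90


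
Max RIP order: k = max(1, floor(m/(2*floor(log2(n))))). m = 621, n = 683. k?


floor(log2(683)) = 9.
2*9 = 18.
m/(2*floor(log2(n))) = 621/18 ≈ 34.5.
floor = 34.
k = max(1, 34) = 34.

34


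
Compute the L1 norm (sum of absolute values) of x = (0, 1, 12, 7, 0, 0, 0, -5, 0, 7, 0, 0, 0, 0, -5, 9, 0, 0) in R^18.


Non-zero entries: [(1, 1), (2, 12), (3, 7), (7, -5), (9, 7), (14, -5), (15, 9)]
Absolute values: [1, 12, 7, 5, 7, 5, 9]
||x||_1 = sum = 46.

46


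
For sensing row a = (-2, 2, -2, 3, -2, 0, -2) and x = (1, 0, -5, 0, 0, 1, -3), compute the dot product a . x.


Non-zero terms: ['-2*1', '-2*-5', '0*1', '-2*-3']
Products: [-2, 10, 0, 6]
y = sum = 14.

14


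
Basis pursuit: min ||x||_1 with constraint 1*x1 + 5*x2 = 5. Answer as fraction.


Axis intercepts:
  x1 = 5, x2 = 0: L1 = 5
  x1 = 0, x2 = 1: L1 = 1
x* = (0, 1)
||x*||_1 = 1.

1


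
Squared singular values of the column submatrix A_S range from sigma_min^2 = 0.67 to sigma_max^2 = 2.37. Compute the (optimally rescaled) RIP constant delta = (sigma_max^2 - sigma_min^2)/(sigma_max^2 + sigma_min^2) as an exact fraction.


lambda_max - lambda_min = 2.37 - 0.67 = 1.70.
lambda_max + lambda_min = 2.37 + 0.67 = 3.04.
delta = 1.70/3.04 = 170/304 = 85/152.

85/152


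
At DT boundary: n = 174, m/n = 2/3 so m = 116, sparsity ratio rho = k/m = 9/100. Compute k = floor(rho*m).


m = 2/3*174 = 116.
rho = 9/100.
rho*m = 9/100*116 = 10.44.
k = floor(10.44) = 10.

10


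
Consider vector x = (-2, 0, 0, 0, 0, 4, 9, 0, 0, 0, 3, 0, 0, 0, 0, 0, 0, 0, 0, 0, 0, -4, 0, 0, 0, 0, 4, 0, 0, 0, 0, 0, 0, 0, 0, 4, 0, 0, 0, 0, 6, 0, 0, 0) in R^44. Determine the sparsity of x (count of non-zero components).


Non-zero positions: [0, 5, 6, 10, 21, 26, 35, 40].
Sparsity = 8.

8


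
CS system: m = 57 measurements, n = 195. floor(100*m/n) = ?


100*m/n = 100*57/195 ≈ 29.2308.
floor = 29.

29


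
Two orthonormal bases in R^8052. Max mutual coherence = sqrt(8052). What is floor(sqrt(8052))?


89^2 = 7921 <= 8052 < 8100 = 90^2, so 89 <= sqrt(8052) < 90.
floor(sqrt(8052)) = 89.

89


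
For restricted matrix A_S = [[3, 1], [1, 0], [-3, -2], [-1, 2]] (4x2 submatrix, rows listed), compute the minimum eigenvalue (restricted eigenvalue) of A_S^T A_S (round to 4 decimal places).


A_S^T A_S = [[20, 7], [7, 9]].
trace = 29.
det = 131.
disc = trace^2 - 4*det = 841 - 4*131 = 317.
sqrt(317) ≈ 17.804494.
lam_min = (29 - sqrt(317))/2 ≈ (29 - 17.804494)/2 = 5.597753 ≈ 5.5978.

5.5978


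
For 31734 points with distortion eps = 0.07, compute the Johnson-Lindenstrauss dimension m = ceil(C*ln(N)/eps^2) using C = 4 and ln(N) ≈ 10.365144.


ln(31734) ≈ 10.365144.
eps^2 = 0.07^2 = 0.0049.
C*ln(N)/eps^2 ≈ 4*10.365144/0.0049 ≈ 8461.342.
m = ceil(8461.342) = 8462.

8462


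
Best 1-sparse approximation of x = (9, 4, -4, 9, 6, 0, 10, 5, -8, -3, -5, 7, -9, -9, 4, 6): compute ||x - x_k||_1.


Sorted |x_i| descending: [10, 9, 9, 9, 9, 8, 7, 6, 6, 5, 5, 4, 4, 4, 3, 0]
Keep top 1: [10]
Tail entries: [9, 9, 9, 9, 8, 7, 6, 6, 5, 5, 4, 4, 4, 3, 0]
L1 error = sum of tail = 88.

88


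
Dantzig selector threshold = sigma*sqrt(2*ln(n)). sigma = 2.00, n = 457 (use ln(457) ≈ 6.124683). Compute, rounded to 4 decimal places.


ln(457) ≈ 6.124683.
2*ln(n) ≈ 12.249366.
sqrt(2*ln(n)) ≈ sqrt(12.249366) ≈ 3.499909.
threshold ≈ 2.00*3.499909 = 6.999818 ≈ 6.9998.

6.9998


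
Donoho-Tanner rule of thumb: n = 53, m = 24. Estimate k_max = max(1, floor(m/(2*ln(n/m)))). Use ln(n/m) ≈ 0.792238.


n/m = 53/24.
ln(n/m) ≈ 0.792238.
2*ln(n/m) ≈ 1.584476.
m/(2*ln(n/m)) ≈ 24/1.584476 ≈ 15.147.
floor = 15.
k_max = max(1, 15) = 15.

15


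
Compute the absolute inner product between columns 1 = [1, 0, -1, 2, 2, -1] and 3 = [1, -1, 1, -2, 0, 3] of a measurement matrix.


Inner product: 1*1 + 0*-1 + -1*1 + 2*-2 + 2*0 + -1*3
Products: [1, 0, -1, -4, 0, -3]
Sum = -7.
|dot| = 7.

7


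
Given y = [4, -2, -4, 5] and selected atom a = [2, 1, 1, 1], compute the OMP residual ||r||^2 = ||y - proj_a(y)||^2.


a^T a = 7.
a^T y = 7.
coeff = 7/7 = 1.
||r||^2 = 54.

54


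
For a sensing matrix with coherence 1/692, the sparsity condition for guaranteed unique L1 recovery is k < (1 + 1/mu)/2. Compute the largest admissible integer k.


1/mu = 692.
1 + 1/mu = 693.
(1 + 1/mu)/2 = 346.5 is not an integer, so k_max = floor(346.5) = 346.

346


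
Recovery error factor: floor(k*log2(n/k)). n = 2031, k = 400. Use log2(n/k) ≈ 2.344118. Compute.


log2(n/k) = log2(2031/400) ≈ 2.344118.
k*log2(n/k) ≈ 400*2.344118 = 937.6472.
floor(937.6472) = 937.

937


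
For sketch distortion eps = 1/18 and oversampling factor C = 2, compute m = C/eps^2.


1/eps = 18.
(1/eps)^2 = 324.
m = 2*324 = 648.

648


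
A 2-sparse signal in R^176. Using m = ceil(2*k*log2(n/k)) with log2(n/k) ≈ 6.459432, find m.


log2(n/k) = log2(176/2) ≈ 6.459432.
2*k*log2(n/k) ≈ 2*2*6.459432 = 25.837728.
m = ceil(25.837728) = 26.

26


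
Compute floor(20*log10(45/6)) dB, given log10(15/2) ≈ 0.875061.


||x||/||e|| = 45/6 = 15/2.
log10(15/2) ≈ 0.875061.
20*log10(||x||/||e||) ≈ 20*0.875061 = 17.50122.
floor(17.50122) = 17.

17


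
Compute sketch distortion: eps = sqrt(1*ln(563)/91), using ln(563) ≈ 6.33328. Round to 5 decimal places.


ln(563) ≈ 6.33328.
1*ln(N)/m ≈ 1*6.33328/91 ≈ 0.06959648.
eps = sqrt(0.06959648) ≈ 0.2638114 ≈ 0.26381.

0.26381


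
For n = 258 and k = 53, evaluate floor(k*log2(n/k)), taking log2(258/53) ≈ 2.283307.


log2(n/k) = log2(258/53) ≈ 2.283307.
k*log2(n/k) ≈ 53*2.283307 = 121.015271.
floor(121.015271) = 121.

121


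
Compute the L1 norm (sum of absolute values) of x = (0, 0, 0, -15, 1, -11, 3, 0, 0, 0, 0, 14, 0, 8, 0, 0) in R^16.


Non-zero entries: [(3, -15), (4, 1), (5, -11), (6, 3), (11, 14), (13, 8)]
Absolute values: [15, 1, 11, 3, 14, 8]
||x||_1 = sum = 52.

52


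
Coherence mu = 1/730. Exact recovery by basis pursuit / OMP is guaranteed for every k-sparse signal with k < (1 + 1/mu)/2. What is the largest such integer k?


1/mu = 730.
1 + 1/mu = 731.
(1 + 1/mu)/2 = 365.5 is not an integer, so k_max = floor(365.5) = 365.

365


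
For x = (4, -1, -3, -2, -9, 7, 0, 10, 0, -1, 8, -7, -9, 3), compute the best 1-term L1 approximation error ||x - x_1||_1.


Sorted |x_i| descending: [10, 9, 9, 8, 7, 7, 4, 3, 3, 2, 1, 1, 0, 0]
Keep top 1: [10]
Tail entries: [9, 9, 8, 7, 7, 4, 3, 3, 2, 1, 1, 0, 0]
L1 error = sum of tail = 54.

54


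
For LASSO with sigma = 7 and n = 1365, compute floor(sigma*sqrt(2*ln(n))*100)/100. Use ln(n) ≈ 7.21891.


ln(1365) ≈ 7.21891.
2*ln(n) ≈ 14.43782.
sqrt(2*ln(n)) ≈ sqrt(14.43782) ≈ 3.799713.
lambda ≈ 7*3.799713 = 26.597991.
floor(lambda*100)/100 = 26.59.

26.59


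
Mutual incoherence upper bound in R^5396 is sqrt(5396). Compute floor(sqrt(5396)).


73^2 = 5329 <= 5396 < 5476 = 74^2, so 73 <= sqrt(5396) < 74.
floor(sqrt(5396)) = 73.

73


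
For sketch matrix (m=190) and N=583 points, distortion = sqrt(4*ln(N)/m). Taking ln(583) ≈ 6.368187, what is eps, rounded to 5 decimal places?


ln(583) ≈ 6.368187.
4*ln(N)/m ≈ 4*6.368187/190 ≈ 0.13406709.
eps = sqrt(0.13406709) ≈ 0.3661517 ≈ 0.36615.

0.36615


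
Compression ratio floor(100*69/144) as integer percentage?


100*m/n = 100*69/144 ≈ 47.9167.
floor = 47.

47


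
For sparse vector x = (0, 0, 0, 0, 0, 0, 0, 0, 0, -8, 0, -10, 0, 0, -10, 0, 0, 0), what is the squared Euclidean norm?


Non-zero entries: [(9, -8), (11, -10), (14, -10)]
Squares: [64, 100, 100]
||x||_2^2 = sum = 264.

264


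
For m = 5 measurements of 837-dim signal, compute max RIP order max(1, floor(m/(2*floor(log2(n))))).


floor(log2(837)) = 9.
2*9 = 18.
m/(2*floor(log2(n))) = 5/18 ≈ 0.2778.
floor = 0.
k = max(1, 0) = 1.

1
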